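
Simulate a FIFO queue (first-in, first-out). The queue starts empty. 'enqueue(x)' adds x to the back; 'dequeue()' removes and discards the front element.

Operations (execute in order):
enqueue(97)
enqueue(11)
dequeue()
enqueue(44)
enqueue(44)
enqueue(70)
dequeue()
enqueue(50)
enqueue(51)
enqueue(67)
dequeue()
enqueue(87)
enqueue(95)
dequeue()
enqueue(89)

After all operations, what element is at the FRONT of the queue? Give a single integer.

Answer: 70

Derivation:
enqueue(97): queue = [97]
enqueue(11): queue = [97, 11]
dequeue(): queue = [11]
enqueue(44): queue = [11, 44]
enqueue(44): queue = [11, 44, 44]
enqueue(70): queue = [11, 44, 44, 70]
dequeue(): queue = [44, 44, 70]
enqueue(50): queue = [44, 44, 70, 50]
enqueue(51): queue = [44, 44, 70, 50, 51]
enqueue(67): queue = [44, 44, 70, 50, 51, 67]
dequeue(): queue = [44, 70, 50, 51, 67]
enqueue(87): queue = [44, 70, 50, 51, 67, 87]
enqueue(95): queue = [44, 70, 50, 51, 67, 87, 95]
dequeue(): queue = [70, 50, 51, 67, 87, 95]
enqueue(89): queue = [70, 50, 51, 67, 87, 95, 89]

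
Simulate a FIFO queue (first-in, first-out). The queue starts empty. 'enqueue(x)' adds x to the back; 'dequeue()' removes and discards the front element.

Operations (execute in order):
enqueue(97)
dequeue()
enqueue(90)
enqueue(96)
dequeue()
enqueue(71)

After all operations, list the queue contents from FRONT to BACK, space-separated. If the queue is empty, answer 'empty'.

enqueue(97): [97]
dequeue(): []
enqueue(90): [90]
enqueue(96): [90, 96]
dequeue(): [96]
enqueue(71): [96, 71]

Answer: 96 71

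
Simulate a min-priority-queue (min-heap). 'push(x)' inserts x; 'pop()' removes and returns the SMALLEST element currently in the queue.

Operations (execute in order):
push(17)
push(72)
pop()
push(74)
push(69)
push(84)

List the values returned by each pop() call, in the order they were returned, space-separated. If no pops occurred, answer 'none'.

push(17): heap contents = [17]
push(72): heap contents = [17, 72]
pop() → 17: heap contents = [72]
push(74): heap contents = [72, 74]
push(69): heap contents = [69, 72, 74]
push(84): heap contents = [69, 72, 74, 84]

Answer: 17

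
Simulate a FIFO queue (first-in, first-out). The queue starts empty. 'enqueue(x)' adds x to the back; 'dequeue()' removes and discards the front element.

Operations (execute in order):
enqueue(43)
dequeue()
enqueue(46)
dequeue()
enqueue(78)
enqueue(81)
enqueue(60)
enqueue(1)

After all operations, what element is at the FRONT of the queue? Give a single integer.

Answer: 78

Derivation:
enqueue(43): queue = [43]
dequeue(): queue = []
enqueue(46): queue = [46]
dequeue(): queue = []
enqueue(78): queue = [78]
enqueue(81): queue = [78, 81]
enqueue(60): queue = [78, 81, 60]
enqueue(1): queue = [78, 81, 60, 1]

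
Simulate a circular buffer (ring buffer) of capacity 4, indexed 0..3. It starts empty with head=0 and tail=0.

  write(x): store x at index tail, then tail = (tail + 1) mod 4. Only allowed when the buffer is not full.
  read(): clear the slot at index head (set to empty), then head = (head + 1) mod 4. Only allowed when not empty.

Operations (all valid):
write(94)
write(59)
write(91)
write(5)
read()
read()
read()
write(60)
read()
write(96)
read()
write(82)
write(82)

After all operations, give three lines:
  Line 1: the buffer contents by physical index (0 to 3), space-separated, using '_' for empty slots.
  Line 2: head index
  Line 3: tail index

Answer: _ 96 82 82
1
0

Derivation:
write(94): buf=[94 _ _ _], head=0, tail=1, size=1
write(59): buf=[94 59 _ _], head=0, tail=2, size=2
write(91): buf=[94 59 91 _], head=0, tail=3, size=3
write(5): buf=[94 59 91 5], head=0, tail=0, size=4
read(): buf=[_ 59 91 5], head=1, tail=0, size=3
read(): buf=[_ _ 91 5], head=2, tail=0, size=2
read(): buf=[_ _ _ 5], head=3, tail=0, size=1
write(60): buf=[60 _ _ 5], head=3, tail=1, size=2
read(): buf=[60 _ _ _], head=0, tail=1, size=1
write(96): buf=[60 96 _ _], head=0, tail=2, size=2
read(): buf=[_ 96 _ _], head=1, tail=2, size=1
write(82): buf=[_ 96 82 _], head=1, tail=3, size=2
write(82): buf=[_ 96 82 82], head=1, tail=0, size=3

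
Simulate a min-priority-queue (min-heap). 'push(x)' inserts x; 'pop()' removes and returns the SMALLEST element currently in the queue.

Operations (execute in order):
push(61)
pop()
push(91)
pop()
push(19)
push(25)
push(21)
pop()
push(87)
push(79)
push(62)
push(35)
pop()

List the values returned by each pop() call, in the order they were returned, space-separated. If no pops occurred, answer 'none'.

Answer: 61 91 19 21

Derivation:
push(61): heap contents = [61]
pop() → 61: heap contents = []
push(91): heap contents = [91]
pop() → 91: heap contents = []
push(19): heap contents = [19]
push(25): heap contents = [19, 25]
push(21): heap contents = [19, 21, 25]
pop() → 19: heap contents = [21, 25]
push(87): heap contents = [21, 25, 87]
push(79): heap contents = [21, 25, 79, 87]
push(62): heap contents = [21, 25, 62, 79, 87]
push(35): heap contents = [21, 25, 35, 62, 79, 87]
pop() → 21: heap contents = [25, 35, 62, 79, 87]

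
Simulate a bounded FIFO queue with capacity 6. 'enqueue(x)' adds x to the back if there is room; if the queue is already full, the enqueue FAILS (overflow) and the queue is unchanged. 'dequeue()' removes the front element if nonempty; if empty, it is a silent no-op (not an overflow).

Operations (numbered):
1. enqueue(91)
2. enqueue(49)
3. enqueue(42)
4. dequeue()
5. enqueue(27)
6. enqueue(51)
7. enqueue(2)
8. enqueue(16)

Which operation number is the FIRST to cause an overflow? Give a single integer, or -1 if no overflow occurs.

Answer: -1

Derivation:
1. enqueue(91): size=1
2. enqueue(49): size=2
3. enqueue(42): size=3
4. dequeue(): size=2
5. enqueue(27): size=3
6. enqueue(51): size=4
7. enqueue(2): size=5
8. enqueue(16): size=6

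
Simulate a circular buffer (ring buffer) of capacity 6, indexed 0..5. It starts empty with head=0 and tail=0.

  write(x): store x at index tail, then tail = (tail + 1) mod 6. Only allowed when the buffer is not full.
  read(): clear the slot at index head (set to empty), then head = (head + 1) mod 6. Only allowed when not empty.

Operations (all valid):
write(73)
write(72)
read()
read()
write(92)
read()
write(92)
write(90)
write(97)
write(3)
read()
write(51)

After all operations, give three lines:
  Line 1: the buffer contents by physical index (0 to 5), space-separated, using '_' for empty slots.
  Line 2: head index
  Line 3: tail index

Answer: 3 51 _ _ 90 97
4
2

Derivation:
write(73): buf=[73 _ _ _ _ _], head=0, tail=1, size=1
write(72): buf=[73 72 _ _ _ _], head=0, tail=2, size=2
read(): buf=[_ 72 _ _ _ _], head=1, tail=2, size=1
read(): buf=[_ _ _ _ _ _], head=2, tail=2, size=0
write(92): buf=[_ _ 92 _ _ _], head=2, tail=3, size=1
read(): buf=[_ _ _ _ _ _], head=3, tail=3, size=0
write(92): buf=[_ _ _ 92 _ _], head=3, tail=4, size=1
write(90): buf=[_ _ _ 92 90 _], head=3, tail=5, size=2
write(97): buf=[_ _ _ 92 90 97], head=3, tail=0, size=3
write(3): buf=[3 _ _ 92 90 97], head=3, tail=1, size=4
read(): buf=[3 _ _ _ 90 97], head=4, tail=1, size=3
write(51): buf=[3 51 _ _ 90 97], head=4, tail=2, size=4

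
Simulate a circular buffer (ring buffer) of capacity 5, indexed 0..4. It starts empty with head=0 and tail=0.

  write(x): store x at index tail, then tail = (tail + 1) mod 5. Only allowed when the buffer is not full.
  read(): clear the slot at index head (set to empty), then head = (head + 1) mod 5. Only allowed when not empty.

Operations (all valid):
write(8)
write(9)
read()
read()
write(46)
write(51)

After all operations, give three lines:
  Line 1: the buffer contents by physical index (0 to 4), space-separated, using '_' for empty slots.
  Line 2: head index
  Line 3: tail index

write(8): buf=[8 _ _ _ _], head=0, tail=1, size=1
write(9): buf=[8 9 _ _ _], head=0, tail=2, size=2
read(): buf=[_ 9 _ _ _], head=1, tail=2, size=1
read(): buf=[_ _ _ _ _], head=2, tail=2, size=0
write(46): buf=[_ _ 46 _ _], head=2, tail=3, size=1
write(51): buf=[_ _ 46 51 _], head=2, tail=4, size=2

Answer: _ _ 46 51 _
2
4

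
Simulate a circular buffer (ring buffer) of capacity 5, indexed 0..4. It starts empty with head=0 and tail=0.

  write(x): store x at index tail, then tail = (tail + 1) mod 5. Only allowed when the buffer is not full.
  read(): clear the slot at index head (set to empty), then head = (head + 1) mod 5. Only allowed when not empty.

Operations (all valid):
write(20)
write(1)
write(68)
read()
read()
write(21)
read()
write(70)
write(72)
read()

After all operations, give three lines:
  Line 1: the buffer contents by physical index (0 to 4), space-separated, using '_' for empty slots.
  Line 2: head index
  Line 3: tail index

write(20): buf=[20 _ _ _ _], head=0, tail=1, size=1
write(1): buf=[20 1 _ _ _], head=0, tail=2, size=2
write(68): buf=[20 1 68 _ _], head=0, tail=3, size=3
read(): buf=[_ 1 68 _ _], head=1, tail=3, size=2
read(): buf=[_ _ 68 _ _], head=2, tail=3, size=1
write(21): buf=[_ _ 68 21 _], head=2, tail=4, size=2
read(): buf=[_ _ _ 21 _], head=3, tail=4, size=1
write(70): buf=[_ _ _ 21 70], head=3, tail=0, size=2
write(72): buf=[72 _ _ 21 70], head=3, tail=1, size=3
read(): buf=[72 _ _ _ 70], head=4, tail=1, size=2

Answer: 72 _ _ _ 70
4
1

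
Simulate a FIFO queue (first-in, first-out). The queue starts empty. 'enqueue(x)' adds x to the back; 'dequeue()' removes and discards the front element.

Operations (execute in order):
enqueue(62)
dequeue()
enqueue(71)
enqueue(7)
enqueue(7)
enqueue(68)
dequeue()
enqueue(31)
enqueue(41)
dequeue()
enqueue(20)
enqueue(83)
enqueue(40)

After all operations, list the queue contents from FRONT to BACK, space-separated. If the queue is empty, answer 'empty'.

Answer: 7 68 31 41 20 83 40

Derivation:
enqueue(62): [62]
dequeue(): []
enqueue(71): [71]
enqueue(7): [71, 7]
enqueue(7): [71, 7, 7]
enqueue(68): [71, 7, 7, 68]
dequeue(): [7, 7, 68]
enqueue(31): [7, 7, 68, 31]
enqueue(41): [7, 7, 68, 31, 41]
dequeue(): [7, 68, 31, 41]
enqueue(20): [7, 68, 31, 41, 20]
enqueue(83): [7, 68, 31, 41, 20, 83]
enqueue(40): [7, 68, 31, 41, 20, 83, 40]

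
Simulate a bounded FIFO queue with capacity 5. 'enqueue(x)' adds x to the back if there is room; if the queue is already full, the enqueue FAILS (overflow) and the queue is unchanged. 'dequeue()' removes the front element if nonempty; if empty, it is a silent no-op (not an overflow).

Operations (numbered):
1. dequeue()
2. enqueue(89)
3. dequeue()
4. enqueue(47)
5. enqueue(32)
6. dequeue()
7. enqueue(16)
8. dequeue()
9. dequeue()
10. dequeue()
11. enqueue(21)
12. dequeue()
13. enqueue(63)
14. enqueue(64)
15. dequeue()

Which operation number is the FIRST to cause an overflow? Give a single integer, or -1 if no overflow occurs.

1. dequeue(): empty, no-op, size=0
2. enqueue(89): size=1
3. dequeue(): size=0
4. enqueue(47): size=1
5. enqueue(32): size=2
6. dequeue(): size=1
7. enqueue(16): size=2
8. dequeue(): size=1
9. dequeue(): size=0
10. dequeue(): empty, no-op, size=0
11. enqueue(21): size=1
12. dequeue(): size=0
13. enqueue(63): size=1
14. enqueue(64): size=2
15. dequeue(): size=1

Answer: -1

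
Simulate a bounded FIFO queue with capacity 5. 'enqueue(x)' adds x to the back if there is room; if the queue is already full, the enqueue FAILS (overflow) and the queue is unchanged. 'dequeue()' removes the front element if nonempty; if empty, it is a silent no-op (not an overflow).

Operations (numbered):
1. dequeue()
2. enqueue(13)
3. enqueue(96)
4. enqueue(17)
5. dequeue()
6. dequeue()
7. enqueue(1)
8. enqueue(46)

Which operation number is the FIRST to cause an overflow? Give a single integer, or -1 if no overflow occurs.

Answer: -1

Derivation:
1. dequeue(): empty, no-op, size=0
2. enqueue(13): size=1
3. enqueue(96): size=2
4. enqueue(17): size=3
5. dequeue(): size=2
6. dequeue(): size=1
7. enqueue(1): size=2
8. enqueue(46): size=3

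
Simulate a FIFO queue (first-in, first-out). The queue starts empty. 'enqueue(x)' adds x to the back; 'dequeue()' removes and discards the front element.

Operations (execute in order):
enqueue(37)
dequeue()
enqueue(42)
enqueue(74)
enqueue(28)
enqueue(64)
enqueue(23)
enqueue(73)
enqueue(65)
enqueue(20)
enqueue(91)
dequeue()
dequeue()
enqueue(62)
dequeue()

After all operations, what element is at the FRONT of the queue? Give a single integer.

enqueue(37): queue = [37]
dequeue(): queue = []
enqueue(42): queue = [42]
enqueue(74): queue = [42, 74]
enqueue(28): queue = [42, 74, 28]
enqueue(64): queue = [42, 74, 28, 64]
enqueue(23): queue = [42, 74, 28, 64, 23]
enqueue(73): queue = [42, 74, 28, 64, 23, 73]
enqueue(65): queue = [42, 74, 28, 64, 23, 73, 65]
enqueue(20): queue = [42, 74, 28, 64, 23, 73, 65, 20]
enqueue(91): queue = [42, 74, 28, 64, 23, 73, 65, 20, 91]
dequeue(): queue = [74, 28, 64, 23, 73, 65, 20, 91]
dequeue(): queue = [28, 64, 23, 73, 65, 20, 91]
enqueue(62): queue = [28, 64, 23, 73, 65, 20, 91, 62]
dequeue(): queue = [64, 23, 73, 65, 20, 91, 62]

Answer: 64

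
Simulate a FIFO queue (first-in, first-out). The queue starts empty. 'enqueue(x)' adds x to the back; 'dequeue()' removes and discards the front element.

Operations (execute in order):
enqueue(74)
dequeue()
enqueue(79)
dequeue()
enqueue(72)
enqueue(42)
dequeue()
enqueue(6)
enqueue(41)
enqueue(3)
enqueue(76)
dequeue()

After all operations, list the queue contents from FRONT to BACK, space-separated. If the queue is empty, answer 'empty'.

Answer: 6 41 3 76

Derivation:
enqueue(74): [74]
dequeue(): []
enqueue(79): [79]
dequeue(): []
enqueue(72): [72]
enqueue(42): [72, 42]
dequeue(): [42]
enqueue(6): [42, 6]
enqueue(41): [42, 6, 41]
enqueue(3): [42, 6, 41, 3]
enqueue(76): [42, 6, 41, 3, 76]
dequeue(): [6, 41, 3, 76]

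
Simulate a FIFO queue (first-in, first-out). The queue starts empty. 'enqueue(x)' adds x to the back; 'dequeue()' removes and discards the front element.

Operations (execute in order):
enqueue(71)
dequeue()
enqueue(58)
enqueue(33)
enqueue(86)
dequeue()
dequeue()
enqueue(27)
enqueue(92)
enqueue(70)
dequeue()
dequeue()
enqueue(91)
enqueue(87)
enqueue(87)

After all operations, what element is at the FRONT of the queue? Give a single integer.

Answer: 92

Derivation:
enqueue(71): queue = [71]
dequeue(): queue = []
enqueue(58): queue = [58]
enqueue(33): queue = [58, 33]
enqueue(86): queue = [58, 33, 86]
dequeue(): queue = [33, 86]
dequeue(): queue = [86]
enqueue(27): queue = [86, 27]
enqueue(92): queue = [86, 27, 92]
enqueue(70): queue = [86, 27, 92, 70]
dequeue(): queue = [27, 92, 70]
dequeue(): queue = [92, 70]
enqueue(91): queue = [92, 70, 91]
enqueue(87): queue = [92, 70, 91, 87]
enqueue(87): queue = [92, 70, 91, 87, 87]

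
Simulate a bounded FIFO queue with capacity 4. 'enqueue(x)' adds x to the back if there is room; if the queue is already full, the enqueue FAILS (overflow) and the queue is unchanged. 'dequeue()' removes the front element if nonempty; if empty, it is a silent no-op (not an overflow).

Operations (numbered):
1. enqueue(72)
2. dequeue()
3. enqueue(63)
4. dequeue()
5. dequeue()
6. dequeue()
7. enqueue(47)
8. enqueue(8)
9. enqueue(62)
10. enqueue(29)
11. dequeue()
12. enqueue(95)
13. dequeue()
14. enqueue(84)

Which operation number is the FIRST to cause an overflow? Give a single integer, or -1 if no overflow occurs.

Answer: -1

Derivation:
1. enqueue(72): size=1
2. dequeue(): size=0
3. enqueue(63): size=1
4. dequeue(): size=0
5. dequeue(): empty, no-op, size=0
6. dequeue(): empty, no-op, size=0
7. enqueue(47): size=1
8. enqueue(8): size=2
9. enqueue(62): size=3
10. enqueue(29): size=4
11. dequeue(): size=3
12. enqueue(95): size=4
13. dequeue(): size=3
14. enqueue(84): size=4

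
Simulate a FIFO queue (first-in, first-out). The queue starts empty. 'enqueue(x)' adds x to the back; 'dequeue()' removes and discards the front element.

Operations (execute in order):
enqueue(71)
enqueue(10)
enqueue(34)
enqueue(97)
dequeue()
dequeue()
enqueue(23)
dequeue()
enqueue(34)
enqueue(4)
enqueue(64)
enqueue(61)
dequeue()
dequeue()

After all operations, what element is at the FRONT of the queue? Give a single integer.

Answer: 34

Derivation:
enqueue(71): queue = [71]
enqueue(10): queue = [71, 10]
enqueue(34): queue = [71, 10, 34]
enqueue(97): queue = [71, 10, 34, 97]
dequeue(): queue = [10, 34, 97]
dequeue(): queue = [34, 97]
enqueue(23): queue = [34, 97, 23]
dequeue(): queue = [97, 23]
enqueue(34): queue = [97, 23, 34]
enqueue(4): queue = [97, 23, 34, 4]
enqueue(64): queue = [97, 23, 34, 4, 64]
enqueue(61): queue = [97, 23, 34, 4, 64, 61]
dequeue(): queue = [23, 34, 4, 64, 61]
dequeue(): queue = [34, 4, 64, 61]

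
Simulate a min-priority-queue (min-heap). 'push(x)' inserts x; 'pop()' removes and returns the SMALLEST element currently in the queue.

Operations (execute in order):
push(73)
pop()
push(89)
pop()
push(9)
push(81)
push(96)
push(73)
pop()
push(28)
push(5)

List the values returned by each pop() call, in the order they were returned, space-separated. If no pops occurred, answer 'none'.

Answer: 73 89 9

Derivation:
push(73): heap contents = [73]
pop() → 73: heap contents = []
push(89): heap contents = [89]
pop() → 89: heap contents = []
push(9): heap contents = [9]
push(81): heap contents = [9, 81]
push(96): heap contents = [9, 81, 96]
push(73): heap contents = [9, 73, 81, 96]
pop() → 9: heap contents = [73, 81, 96]
push(28): heap contents = [28, 73, 81, 96]
push(5): heap contents = [5, 28, 73, 81, 96]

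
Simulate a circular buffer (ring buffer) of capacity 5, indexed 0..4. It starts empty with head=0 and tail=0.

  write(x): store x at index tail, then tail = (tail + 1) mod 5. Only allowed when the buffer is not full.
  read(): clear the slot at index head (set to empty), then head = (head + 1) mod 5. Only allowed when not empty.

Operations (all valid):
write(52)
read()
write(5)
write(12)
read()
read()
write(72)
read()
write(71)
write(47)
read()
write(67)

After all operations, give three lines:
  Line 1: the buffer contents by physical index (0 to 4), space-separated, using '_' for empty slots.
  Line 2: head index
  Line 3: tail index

Answer: 47 67 _ _ _
0
2

Derivation:
write(52): buf=[52 _ _ _ _], head=0, tail=1, size=1
read(): buf=[_ _ _ _ _], head=1, tail=1, size=0
write(5): buf=[_ 5 _ _ _], head=1, tail=2, size=1
write(12): buf=[_ 5 12 _ _], head=1, tail=3, size=2
read(): buf=[_ _ 12 _ _], head=2, tail=3, size=1
read(): buf=[_ _ _ _ _], head=3, tail=3, size=0
write(72): buf=[_ _ _ 72 _], head=3, tail=4, size=1
read(): buf=[_ _ _ _ _], head=4, tail=4, size=0
write(71): buf=[_ _ _ _ 71], head=4, tail=0, size=1
write(47): buf=[47 _ _ _ 71], head=4, tail=1, size=2
read(): buf=[47 _ _ _ _], head=0, tail=1, size=1
write(67): buf=[47 67 _ _ _], head=0, tail=2, size=2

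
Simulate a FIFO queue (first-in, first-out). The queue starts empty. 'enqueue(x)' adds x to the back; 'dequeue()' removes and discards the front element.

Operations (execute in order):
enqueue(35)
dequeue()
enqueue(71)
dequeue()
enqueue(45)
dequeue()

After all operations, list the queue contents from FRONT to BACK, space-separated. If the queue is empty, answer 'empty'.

Answer: empty

Derivation:
enqueue(35): [35]
dequeue(): []
enqueue(71): [71]
dequeue(): []
enqueue(45): [45]
dequeue(): []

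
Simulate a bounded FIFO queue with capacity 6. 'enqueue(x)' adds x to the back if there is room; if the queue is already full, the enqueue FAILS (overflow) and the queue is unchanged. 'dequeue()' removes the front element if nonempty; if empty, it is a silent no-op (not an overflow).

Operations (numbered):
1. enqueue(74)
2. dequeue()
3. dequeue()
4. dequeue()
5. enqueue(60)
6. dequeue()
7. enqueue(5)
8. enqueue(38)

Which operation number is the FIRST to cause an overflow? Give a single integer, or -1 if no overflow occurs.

Answer: -1

Derivation:
1. enqueue(74): size=1
2. dequeue(): size=0
3. dequeue(): empty, no-op, size=0
4. dequeue(): empty, no-op, size=0
5. enqueue(60): size=1
6. dequeue(): size=0
7. enqueue(5): size=1
8. enqueue(38): size=2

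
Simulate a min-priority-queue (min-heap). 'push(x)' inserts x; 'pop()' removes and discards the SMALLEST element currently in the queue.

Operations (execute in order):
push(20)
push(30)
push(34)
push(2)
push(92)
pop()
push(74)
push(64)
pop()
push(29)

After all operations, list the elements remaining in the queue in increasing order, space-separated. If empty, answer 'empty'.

push(20): heap contents = [20]
push(30): heap contents = [20, 30]
push(34): heap contents = [20, 30, 34]
push(2): heap contents = [2, 20, 30, 34]
push(92): heap contents = [2, 20, 30, 34, 92]
pop() → 2: heap contents = [20, 30, 34, 92]
push(74): heap contents = [20, 30, 34, 74, 92]
push(64): heap contents = [20, 30, 34, 64, 74, 92]
pop() → 20: heap contents = [30, 34, 64, 74, 92]
push(29): heap contents = [29, 30, 34, 64, 74, 92]

Answer: 29 30 34 64 74 92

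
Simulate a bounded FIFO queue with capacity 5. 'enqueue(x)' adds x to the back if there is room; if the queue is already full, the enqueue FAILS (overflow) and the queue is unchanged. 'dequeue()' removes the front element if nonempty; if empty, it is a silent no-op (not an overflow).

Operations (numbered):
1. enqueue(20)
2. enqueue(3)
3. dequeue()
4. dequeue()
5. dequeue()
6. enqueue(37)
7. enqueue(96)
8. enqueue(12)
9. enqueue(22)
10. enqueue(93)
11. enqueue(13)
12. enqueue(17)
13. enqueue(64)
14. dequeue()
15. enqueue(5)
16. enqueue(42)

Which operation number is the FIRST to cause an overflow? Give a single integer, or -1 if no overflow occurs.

Answer: 11

Derivation:
1. enqueue(20): size=1
2. enqueue(3): size=2
3. dequeue(): size=1
4. dequeue(): size=0
5. dequeue(): empty, no-op, size=0
6. enqueue(37): size=1
7. enqueue(96): size=2
8. enqueue(12): size=3
9. enqueue(22): size=4
10. enqueue(93): size=5
11. enqueue(13): size=5=cap → OVERFLOW (fail)
12. enqueue(17): size=5=cap → OVERFLOW (fail)
13. enqueue(64): size=5=cap → OVERFLOW (fail)
14. dequeue(): size=4
15. enqueue(5): size=5
16. enqueue(42): size=5=cap → OVERFLOW (fail)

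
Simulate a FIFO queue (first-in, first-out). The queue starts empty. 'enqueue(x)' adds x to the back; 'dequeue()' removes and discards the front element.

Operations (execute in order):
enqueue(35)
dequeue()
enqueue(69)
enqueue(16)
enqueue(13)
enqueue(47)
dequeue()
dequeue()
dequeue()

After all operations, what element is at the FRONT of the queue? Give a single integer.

enqueue(35): queue = [35]
dequeue(): queue = []
enqueue(69): queue = [69]
enqueue(16): queue = [69, 16]
enqueue(13): queue = [69, 16, 13]
enqueue(47): queue = [69, 16, 13, 47]
dequeue(): queue = [16, 13, 47]
dequeue(): queue = [13, 47]
dequeue(): queue = [47]

Answer: 47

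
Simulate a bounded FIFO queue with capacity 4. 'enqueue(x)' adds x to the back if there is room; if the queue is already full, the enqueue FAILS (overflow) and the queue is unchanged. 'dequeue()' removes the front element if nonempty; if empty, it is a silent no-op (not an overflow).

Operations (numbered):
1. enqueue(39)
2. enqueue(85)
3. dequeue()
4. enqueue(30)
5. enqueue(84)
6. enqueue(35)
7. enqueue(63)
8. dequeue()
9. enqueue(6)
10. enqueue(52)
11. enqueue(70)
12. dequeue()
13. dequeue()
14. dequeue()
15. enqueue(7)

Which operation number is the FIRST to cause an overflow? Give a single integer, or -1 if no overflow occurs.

1. enqueue(39): size=1
2. enqueue(85): size=2
3. dequeue(): size=1
4. enqueue(30): size=2
5. enqueue(84): size=3
6. enqueue(35): size=4
7. enqueue(63): size=4=cap → OVERFLOW (fail)
8. dequeue(): size=3
9. enqueue(6): size=4
10. enqueue(52): size=4=cap → OVERFLOW (fail)
11. enqueue(70): size=4=cap → OVERFLOW (fail)
12. dequeue(): size=3
13. dequeue(): size=2
14. dequeue(): size=1
15. enqueue(7): size=2

Answer: 7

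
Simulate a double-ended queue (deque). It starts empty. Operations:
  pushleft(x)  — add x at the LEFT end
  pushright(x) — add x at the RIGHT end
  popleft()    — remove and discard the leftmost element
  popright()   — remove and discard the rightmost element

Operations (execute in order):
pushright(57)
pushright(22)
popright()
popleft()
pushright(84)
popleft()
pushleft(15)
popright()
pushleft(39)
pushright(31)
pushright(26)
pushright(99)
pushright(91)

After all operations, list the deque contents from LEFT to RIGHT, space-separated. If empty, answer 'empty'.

Answer: 39 31 26 99 91

Derivation:
pushright(57): [57]
pushright(22): [57, 22]
popright(): [57]
popleft(): []
pushright(84): [84]
popleft(): []
pushleft(15): [15]
popright(): []
pushleft(39): [39]
pushright(31): [39, 31]
pushright(26): [39, 31, 26]
pushright(99): [39, 31, 26, 99]
pushright(91): [39, 31, 26, 99, 91]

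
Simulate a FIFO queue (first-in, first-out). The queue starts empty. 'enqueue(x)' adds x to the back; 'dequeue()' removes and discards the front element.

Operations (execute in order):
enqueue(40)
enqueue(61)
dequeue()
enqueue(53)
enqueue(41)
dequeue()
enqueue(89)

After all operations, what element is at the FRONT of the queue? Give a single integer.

Answer: 53

Derivation:
enqueue(40): queue = [40]
enqueue(61): queue = [40, 61]
dequeue(): queue = [61]
enqueue(53): queue = [61, 53]
enqueue(41): queue = [61, 53, 41]
dequeue(): queue = [53, 41]
enqueue(89): queue = [53, 41, 89]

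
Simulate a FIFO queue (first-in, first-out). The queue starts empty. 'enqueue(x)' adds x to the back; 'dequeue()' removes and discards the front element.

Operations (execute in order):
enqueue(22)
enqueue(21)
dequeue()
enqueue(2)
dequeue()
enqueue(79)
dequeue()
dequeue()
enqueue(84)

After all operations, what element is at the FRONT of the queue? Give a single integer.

Answer: 84

Derivation:
enqueue(22): queue = [22]
enqueue(21): queue = [22, 21]
dequeue(): queue = [21]
enqueue(2): queue = [21, 2]
dequeue(): queue = [2]
enqueue(79): queue = [2, 79]
dequeue(): queue = [79]
dequeue(): queue = []
enqueue(84): queue = [84]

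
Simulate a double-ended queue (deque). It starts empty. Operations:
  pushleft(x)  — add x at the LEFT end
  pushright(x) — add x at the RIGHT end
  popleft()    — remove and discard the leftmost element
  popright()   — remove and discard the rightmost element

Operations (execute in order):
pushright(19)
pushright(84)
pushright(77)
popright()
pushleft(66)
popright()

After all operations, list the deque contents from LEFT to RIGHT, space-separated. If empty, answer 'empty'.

Answer: 66 19

Derivation:
pushright(19): [19]
pushright(84): [19, 84]
pushright(77): [19, 84, 77]
popright(): [19, 84]
pushleft(66): [66, 19, 84]
popright(): [66, 19]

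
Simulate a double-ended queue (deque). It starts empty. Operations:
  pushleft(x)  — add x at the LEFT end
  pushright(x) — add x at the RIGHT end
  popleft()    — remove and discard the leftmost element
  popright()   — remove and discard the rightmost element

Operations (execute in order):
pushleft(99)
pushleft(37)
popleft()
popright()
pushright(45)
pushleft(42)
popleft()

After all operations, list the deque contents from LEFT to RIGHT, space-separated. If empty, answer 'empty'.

Answer: 45

Derivation:
pushleft(99): [99]
pushleft(37): [37, 99]
popleft(): [99]
popright(): []
pushright(45): [45]
pushleft(42): [42, 45]
popleft(): [45]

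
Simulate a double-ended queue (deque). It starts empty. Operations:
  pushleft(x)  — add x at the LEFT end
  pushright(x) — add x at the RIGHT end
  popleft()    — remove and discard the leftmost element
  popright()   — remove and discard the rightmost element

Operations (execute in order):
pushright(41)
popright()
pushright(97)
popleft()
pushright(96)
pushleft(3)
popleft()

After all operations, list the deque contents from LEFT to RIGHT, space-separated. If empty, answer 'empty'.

pushright(41): [41]
popright(): []
pushright(97): [97]
popleft(): []
pushright(96): [96]
pushleft(3): [3, 96]
popleft(): [96]

Answer: 96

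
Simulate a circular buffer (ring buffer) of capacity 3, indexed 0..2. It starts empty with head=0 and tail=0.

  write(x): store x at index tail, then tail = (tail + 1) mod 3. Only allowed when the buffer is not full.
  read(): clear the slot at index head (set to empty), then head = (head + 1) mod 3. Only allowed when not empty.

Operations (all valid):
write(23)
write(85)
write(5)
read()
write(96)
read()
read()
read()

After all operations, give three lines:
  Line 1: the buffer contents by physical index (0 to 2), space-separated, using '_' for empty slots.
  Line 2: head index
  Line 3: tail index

Answer: _ _ _
1
1

Derivation:
write(23): buf=[23 _ _], head=0, tail=1, size=1
write(85): buf=[23 85 _], head=0, tail=2, size=2
write(5): buf=[23 85 5], head=0, tail=0, size=3
read(): buf=[_ 85 5], head=1, tail=0, size=2
write(96): buf=[96 85 5], head=1, tail=1, size=3
read(): buf=[96 _ 5], head=2, tail=1, size=2
read(): buf=[96 _ _], head=0, tail=1, size=1
read(): buf=[_ _ _], head=1, tail=1, size=0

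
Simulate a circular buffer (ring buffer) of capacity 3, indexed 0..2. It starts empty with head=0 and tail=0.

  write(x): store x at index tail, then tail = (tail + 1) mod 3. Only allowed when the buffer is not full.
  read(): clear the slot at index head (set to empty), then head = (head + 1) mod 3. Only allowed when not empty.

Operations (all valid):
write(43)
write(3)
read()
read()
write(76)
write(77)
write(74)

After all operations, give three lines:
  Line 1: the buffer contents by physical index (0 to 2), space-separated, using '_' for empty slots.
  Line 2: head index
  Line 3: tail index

write(43): buf=[43 _ _], head=0, tail=1, size=1
write(3): buf=[43 3 _], head=0, tail=2, size=2
read(): buf=[_ 3 _], head=1, tail=2, size=1
read(): buf=[_ _ _], head=2, tail=2, size=0
write(76): buf=[_ _ 76], head=2, tail=0, size=1
write(77): buf=[77 _ 76], head=2, tail=1, size=2
write(74): buf=[77 74 76], head=2, tail=2, size=3

Answer: 77 74 76
2
2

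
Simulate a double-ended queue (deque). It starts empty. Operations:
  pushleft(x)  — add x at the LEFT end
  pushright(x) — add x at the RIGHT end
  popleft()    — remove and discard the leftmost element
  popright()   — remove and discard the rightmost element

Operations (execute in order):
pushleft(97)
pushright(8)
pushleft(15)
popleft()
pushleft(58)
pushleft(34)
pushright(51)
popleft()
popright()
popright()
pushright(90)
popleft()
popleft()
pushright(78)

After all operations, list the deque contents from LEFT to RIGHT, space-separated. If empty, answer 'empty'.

pushleft(97): [97]
pushright(8): [97, 8]
pushleft(15): [15, 97, 8]
popleft(): [97, 8]
pushleft(58): [58, 97, 8]
pushleft(34): [34, 58, 97, 8]
pushright(51): [34, 58, 97, 8, 51]
popleft(): [58, 97, 8, 51]
popright(): [58, 97, 8]
popright(): [58, 97]
pushright(90): [58, 97, 90]
popleft(): [97, 90]
popleft(): [90]
pushright(78): [90, 78]

Answer: 90 78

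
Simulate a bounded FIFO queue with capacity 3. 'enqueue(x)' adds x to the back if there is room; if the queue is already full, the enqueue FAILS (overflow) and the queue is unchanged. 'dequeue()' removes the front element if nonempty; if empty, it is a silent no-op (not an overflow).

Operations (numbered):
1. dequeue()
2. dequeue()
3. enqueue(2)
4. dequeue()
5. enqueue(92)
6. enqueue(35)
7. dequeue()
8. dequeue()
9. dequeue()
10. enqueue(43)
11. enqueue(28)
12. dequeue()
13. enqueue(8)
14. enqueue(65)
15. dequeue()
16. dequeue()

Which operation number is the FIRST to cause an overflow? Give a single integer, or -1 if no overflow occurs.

Answer: -1

Derivation:
1. dequeue(): empty, no-op, size=0
2. dequeue(): empty, no-op, size=0
3. enqueue(2): size=1
4. dequeue(): size=0
5. enqueue(92): size=1
6. enqueue(35): size=2
7. dequeue(): size=1
8. dequeue(): size=0
9. dequeue(): empty, no-op, size=0
10. enqueue(43): size=1
11. enqueue(28): size=2
12. dequeue(): size=1
13. enqueue(8): size=2
14. enqueue(65): size=3
15. dequeue(): size=2
16. dequeue(): size=1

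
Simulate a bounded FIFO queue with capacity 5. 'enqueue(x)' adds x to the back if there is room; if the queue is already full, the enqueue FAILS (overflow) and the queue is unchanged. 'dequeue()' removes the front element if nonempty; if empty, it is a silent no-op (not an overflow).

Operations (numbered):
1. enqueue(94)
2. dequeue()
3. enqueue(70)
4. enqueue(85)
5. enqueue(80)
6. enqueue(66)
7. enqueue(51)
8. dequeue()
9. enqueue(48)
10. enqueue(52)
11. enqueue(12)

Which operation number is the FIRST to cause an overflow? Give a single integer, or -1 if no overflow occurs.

1. enqueue(94): size=1
2. dequeue(): size=0
3. enqueue(70): size=1
4. enqueue(85): size=2
5. enqueue(80): size=3
6. enqueue(66): size=4
7. enqueue(51): size=5
8. dequeue(): size=4
9. enqueue(48): size=5
10. enqueue(52): size=5=cap → OVERFLOW (fail)
11. enqueue(12): size=5=cap → OVERFLOW (fail)

Answer: 10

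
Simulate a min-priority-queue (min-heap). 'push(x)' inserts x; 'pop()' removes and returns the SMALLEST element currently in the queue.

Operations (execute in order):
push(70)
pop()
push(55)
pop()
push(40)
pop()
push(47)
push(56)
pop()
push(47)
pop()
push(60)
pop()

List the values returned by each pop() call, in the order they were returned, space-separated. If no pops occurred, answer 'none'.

Answer: 70 55 40 47 47 56

Derivation:
push(70): heap contents = [70]
pop() → 70: heap contents = []
push(55): heap contents = [55]
pop() → 55: heap contents = []
push(40): heap contents = [40]
pop() → 40: heap contents = []
push(47): heap contents = [47]
push(56): heap contents = [47, 56]
pop() → 47: heap contents = [56]
push(47): heap contents = [47, 56]
pop() → 47: heap contents = [56]
push(60): heap contents = [56, 60]
pop() → 56: heap contents = [60]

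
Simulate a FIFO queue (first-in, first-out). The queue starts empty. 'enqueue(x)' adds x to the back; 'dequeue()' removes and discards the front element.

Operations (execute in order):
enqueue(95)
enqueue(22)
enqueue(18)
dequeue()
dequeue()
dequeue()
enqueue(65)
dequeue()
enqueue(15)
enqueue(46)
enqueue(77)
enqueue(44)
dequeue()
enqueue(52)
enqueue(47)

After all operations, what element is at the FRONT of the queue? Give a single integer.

Answer: 46

Derivation:
enqueue(95): queue = [95]
enqueue(22): queue = [95, 22]
enqueue(18): queue = [95, 22, 18]
dequeue(): queue = [22, 18]
dequeue(): queue = [18]
dequeue(): queue = []
enqueue(65): queue = [65]
dequeue(): queue = []
enqueue(15): queue = [15]
enqueue(46): queue = [15, 46]
enqueue(77): queue = [15, 46, 77]
enqueue(44): queue = [15, 46, 77, 44]
dequeue(): queue = [46, 77, 44]
enqueue(52): queue = [46, 77, 44, 52]
enqueue(47): queue = [46, 77, 44, 52, 47]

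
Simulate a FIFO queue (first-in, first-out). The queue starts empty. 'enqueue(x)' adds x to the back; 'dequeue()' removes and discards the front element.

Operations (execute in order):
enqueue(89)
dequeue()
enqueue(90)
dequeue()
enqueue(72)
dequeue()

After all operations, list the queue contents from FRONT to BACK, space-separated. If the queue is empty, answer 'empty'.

enqueue(89): [89]
dequeue(): []
enqueue(90): [90]
dequeue(): []
enqueue(72): [72]
dequeue(): []

Answer: empty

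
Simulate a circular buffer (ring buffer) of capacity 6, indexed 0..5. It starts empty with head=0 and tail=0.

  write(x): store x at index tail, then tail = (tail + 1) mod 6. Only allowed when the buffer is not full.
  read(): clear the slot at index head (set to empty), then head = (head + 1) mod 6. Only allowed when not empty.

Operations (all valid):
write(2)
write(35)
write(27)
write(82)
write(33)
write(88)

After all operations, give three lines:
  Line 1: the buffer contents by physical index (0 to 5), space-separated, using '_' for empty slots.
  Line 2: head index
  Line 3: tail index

write(2): buf=[2 _ _ _ _ _], head=0, tail=1, size=1
write(35): buf=[2 35 _ _ _ _], head=0, tail=2, size=2
write(27): buf=[2 35 27 _ _ _], head=0, tail=3, size=3
write(82): buf=[2 35 27 82 _ _], head=0, tail=4, size=4
write(33): buf=[2 35 27 82 33 _], head=0, tail=5, size=5
write(88): buf=[2 35 27 82 33 88], head=0, tail=0, size=6

Answer: 2 35 27 82 33 88
0
0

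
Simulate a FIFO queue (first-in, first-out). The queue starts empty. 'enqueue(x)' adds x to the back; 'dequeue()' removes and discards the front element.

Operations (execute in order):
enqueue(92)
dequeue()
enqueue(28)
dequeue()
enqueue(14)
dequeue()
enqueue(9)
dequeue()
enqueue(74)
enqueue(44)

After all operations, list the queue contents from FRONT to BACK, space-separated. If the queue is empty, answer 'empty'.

Answer: 74 44

Derivation:
enqueue(92): [92]
dequeue(): []
enqueue(28): [28]
dequeue(): []
enqueue(14): [14]
dequeue(): []
enqueue(9): [9]
dequeue(): []
enqueue(74): [74]
enqueue(44): [74, 44]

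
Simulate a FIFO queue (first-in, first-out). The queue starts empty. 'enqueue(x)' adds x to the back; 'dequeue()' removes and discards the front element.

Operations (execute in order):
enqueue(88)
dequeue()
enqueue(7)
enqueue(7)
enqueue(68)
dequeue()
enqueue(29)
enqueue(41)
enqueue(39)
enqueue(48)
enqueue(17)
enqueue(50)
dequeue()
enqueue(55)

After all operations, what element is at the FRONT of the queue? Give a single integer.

enqueue(88): queue = [88]
dequeue(): queue = []
enqueue(7): queue = [7]
enqueue(7): queue = [7, 7]
enqueue(68): queue = [7, 7, 68]
dequeue(): queue = [7, 68]
enqueue(29): queue = [7, 68, 29]
enqueue(41): queue = [7, 68, 29, 41]
enqueue(39): queue = [7, 68, 29, 41, 39]
enqueue(48): queue = [7, 68, 29, 41, 39, 48]
enqueue(17): queue = [7, 68, 29, 41, 39, 48, 17]
enqueue(50): queue = [7, 68, 29, 41, 39, 48, 17, 50]
dequeue(): queue = [68, 29, 41, 39, 48, 17, 50]
enqueue(55): queue = [68, 29, 41, 39, 48, 17, 50, 55]

Answer: 68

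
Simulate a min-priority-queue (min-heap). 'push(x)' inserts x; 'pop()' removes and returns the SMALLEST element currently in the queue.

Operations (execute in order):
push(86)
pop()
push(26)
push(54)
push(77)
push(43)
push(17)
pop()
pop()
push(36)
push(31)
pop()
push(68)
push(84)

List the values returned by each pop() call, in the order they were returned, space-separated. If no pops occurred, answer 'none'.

Answer: 86 17 26 31

Derivation:
push(86): heap contents = [86]
pop() → 86: heap contents = []
push(26): heap contents = [26]
push(54): heap contents = [26, 54]
push(77): heap contents = [26, 54, 77]
push(43): heap contents = [26, 43, 54, 77]
push(17): heap contents = [17, 26, 43, 54, 77]
pop() → 17: heap contents = [26, 43, 54, 77]
pop() → 26: heap contents = [43, 54, 77]
push(36): heap contents = [36, 43, 54, 77]
push(31): heap contents = [31, 36, 43, 54, 77]
pop() → 31: heap contents = [36, 43, 54, 77]
push(68): heap contents = [36, 43, 54, 68, 77]
push(84): heap contents = [36, 43, 54, 68, 77, 84]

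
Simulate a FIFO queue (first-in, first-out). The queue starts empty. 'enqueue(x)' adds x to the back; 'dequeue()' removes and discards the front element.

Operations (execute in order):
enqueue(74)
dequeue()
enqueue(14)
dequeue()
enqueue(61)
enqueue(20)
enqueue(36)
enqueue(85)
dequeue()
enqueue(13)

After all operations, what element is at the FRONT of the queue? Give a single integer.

enqueue(74): queue = [74]
dequeue(): queue = []
enqueue(14): queue = [14]
dequeue(): queue = []
enqueue(61): queue = [61]
enqueue(20): queue = [61, 20]
enqueue(36): queue = [61, 20, 36]
enqueue(85): queue = [61, 20, 36, 85]
dequeue(): queue = [20, 36, 85]
enqueue(13): queue = [20, 36, 85, 13]

Answer: 20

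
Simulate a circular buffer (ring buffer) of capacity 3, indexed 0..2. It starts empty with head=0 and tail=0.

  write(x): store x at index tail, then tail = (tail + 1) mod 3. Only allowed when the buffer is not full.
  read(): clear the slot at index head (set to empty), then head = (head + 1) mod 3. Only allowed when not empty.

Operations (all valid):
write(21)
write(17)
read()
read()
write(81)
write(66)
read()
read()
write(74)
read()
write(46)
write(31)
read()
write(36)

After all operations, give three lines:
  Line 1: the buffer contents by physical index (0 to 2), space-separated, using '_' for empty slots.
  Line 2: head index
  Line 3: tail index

Answer: 31 36 _
0
2

Derivation:
write(21): buf=[21 _ _], head=0, tail=1, size=1
write(17): buf=[21 17 _], head=0, tail=2, size=2
read(): buf=[_ 17 _], head=1, tail=2, size=1
read(): buf=[_ _ _], head=2, tail=2, size=0
write(81): buf=[_ _ 81], head=2, tail=0, size=1
write(66): buf=[66 _ 81], head=2, tail=1, size=2
read(): buf=[66 _ _], head=0, tail=1, size=1
read(): buf=[_ _ _], head=1, tail=1, size=0
write(74): buf=[_ 74 _], head=1, tail=2, size=1
read(): buf=[_ _ _], head=2, tail=2, size=0
write(46): buf=[_ _ 46], head=2, tail=0, size=1
write(31): buf=[31 _ 46], head=2, tail=1, size=2
read(): buf=[31 _ _], head=0, tail=1, size=1
write(36): buf=[31 36 _], head=0, tail=2, size=2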